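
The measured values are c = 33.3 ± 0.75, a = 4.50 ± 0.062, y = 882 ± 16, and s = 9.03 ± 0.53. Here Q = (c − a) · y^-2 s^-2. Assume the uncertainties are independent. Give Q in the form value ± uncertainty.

Let u = c − a = 28.8. δu = √(δc² + δa²) = √(0.562 + 0.00384) = 0.753, so δu/u = 0.0261.
Q is then a monomial in u, y, s:
δQ/Q = √((δu/u)² + (-2·δy/y)² + (-2·δs/s)²) = √(0.000683 + 0.00132 + 0.0138) = 0.126
Q = 4.54e-07, so δQ = 0.126 × 4.54e-07 = 5.7e-08.

(4.54 ± 0.570) × 10^-7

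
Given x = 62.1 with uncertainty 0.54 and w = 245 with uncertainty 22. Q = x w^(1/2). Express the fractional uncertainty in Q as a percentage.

4.57%

Each factor contributes (exponent × relative error)² to (δQ/Q)²:
  (1·δx/x)² = (1×0.00870)² = 7.56e-05;  (½·δw/w)² = (0.5×0.0898)² = 0.00202
δQ/Q = √(0.00209) = 0.0457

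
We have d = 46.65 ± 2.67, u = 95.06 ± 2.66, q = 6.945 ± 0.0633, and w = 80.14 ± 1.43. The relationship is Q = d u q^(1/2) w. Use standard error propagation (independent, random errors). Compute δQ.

Each factor contributes (exponent × relative error)² to (δQ/Q)²:
  (1·δd/d)² = (1×0.0572)² = 0.00328;  (1·δu/u)² = (1×0.0280)² = 0.000783;  (½·δq/q)² = (0.5×0.00911)² = 2.08e-05;  (1·δw/w)² = (1×0.0178)² = 0.000318
δQ/Q = √(0.00440) = 0.0663
Q = 936600, so δQ = 0.0663 × 936600 = 62100.

62100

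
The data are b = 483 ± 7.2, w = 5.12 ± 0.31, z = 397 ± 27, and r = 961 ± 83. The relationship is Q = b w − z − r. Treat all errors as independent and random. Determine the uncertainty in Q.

Let p = b·w = 2470. δp/p = √((1·δb/b)² + (1·δw/w)²) = √(0.000222 + 0.00367) = 0.0624, so δp = 154.
Q = p − z − r: δQ = √(δp² + δz² + δr²) = √(23800 + 729 + 6890) = 177

177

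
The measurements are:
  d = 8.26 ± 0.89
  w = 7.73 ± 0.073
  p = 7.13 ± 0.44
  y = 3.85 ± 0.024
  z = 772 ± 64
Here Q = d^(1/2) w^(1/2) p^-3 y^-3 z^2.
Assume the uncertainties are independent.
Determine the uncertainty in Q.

Q is a product of powers, so relative uncertainties combine in quadrature:
  (½·δd/d)² = (0.5×0.108)² = 0.00290;  (½·δw/w)² = (0.5×0.00944)² = 2.23e-05;  (-3·δp/p)² = (-3×0.0617)² = 0.0343;  (-3·δy/y)² = (-3×0.00623)² = 0.000350;  (2·δz/z)² = (2×0.0829)² = 0.0275
δQ/Q = √(0.0650) = 0.255
Q = 230, so δQ = 0.255 × 230 = 58.7.

58.7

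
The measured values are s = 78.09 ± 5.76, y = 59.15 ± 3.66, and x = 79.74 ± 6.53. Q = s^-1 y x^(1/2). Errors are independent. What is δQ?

0.708

Products/powers → add relative errors in quadrature, weighted by exponent:
  (-1·δs/s)² = (-1×0.0738)² = 0.00544;  (1·δy/y)² = (1×0.0619)² = 0.00383;  (½·δx/x)² = (0.5×0.0819)² = 0.00168
δQ/Q = √(0.0109) = 0.105
Q = 6.764, so δQ = 0.105 × 6.764 = 0.708.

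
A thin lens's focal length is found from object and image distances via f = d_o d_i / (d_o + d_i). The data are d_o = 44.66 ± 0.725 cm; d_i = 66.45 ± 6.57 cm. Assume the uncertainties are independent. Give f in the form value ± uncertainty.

26.71 ± 1.09 cm

∂f/∂d_o = (d_i/(d_o+d_i))² = 0.358;  ∂f/∂d_i = (d_o/(d_o+d_i))² = 0.162
δf = √((∂f/∂d_o · δd_o)² + (∂f/∂d_i · δd_i)²) = √(0.0672 + 1.13) = 1.09 cm
f = 26.71 cm.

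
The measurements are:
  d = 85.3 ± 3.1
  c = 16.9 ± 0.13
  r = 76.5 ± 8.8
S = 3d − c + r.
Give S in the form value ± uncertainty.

S is a linear combination, so absolute uncertainties add in quadrature:
  (3·δd)² = 86.5;  (δc)² = 0.0169;  (δr)² = 77.4
δS = √(164) = 12.8
S = 316.

316 ± 12.8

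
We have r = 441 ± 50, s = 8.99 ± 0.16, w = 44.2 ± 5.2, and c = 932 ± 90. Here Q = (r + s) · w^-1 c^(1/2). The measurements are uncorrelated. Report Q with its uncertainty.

Let u = r + s = 450. δu = √(δr² + δs²) = √(2500 + 0.0256) = 50.0, so δu/u = 0.111.
Q is then a monomial in u, w, c:
δQ/Q = √((δu/u)² + (-1·δw/w)² + (½·δc/c)²) = √(0.0123 + 0.0138 + 0.00233) = 0.169
Q = 311, so δQ = 0.169 × 311 = 52.5.

311 ± 52.5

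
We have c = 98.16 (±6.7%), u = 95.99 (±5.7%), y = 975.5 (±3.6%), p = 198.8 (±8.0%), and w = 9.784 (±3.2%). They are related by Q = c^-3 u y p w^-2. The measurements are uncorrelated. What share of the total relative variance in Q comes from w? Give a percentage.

(δQ/Q)² = (-3·δc/c)² + (1·δu/u)² + (1·δy/y)² + (1·δp/p)² + (-2·δw/w)²
  c term: (-3×0.0670)² = 0.0404
  u term: (1×0.0570)² = 0.00325
  y term: (1×0.0360)² = 0.00130
  p term: (1×0.0800)² = 0.00640
  w term: (-2×0.0320)² = 0.00410
Total = 0.0554. Share from w = 0.00410/0.0554 = 0.0739.

7.39%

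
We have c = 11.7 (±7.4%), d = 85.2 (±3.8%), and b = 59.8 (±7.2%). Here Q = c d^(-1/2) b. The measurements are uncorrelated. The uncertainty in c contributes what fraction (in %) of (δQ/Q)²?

49.7%

(δQ/Q)² = (1·δc/c)² + (−½·δd/d)² + (1·δb/b)²
  c term: (1×0.0740)² = 0.00548
  d term: (-0.5×0.0380)² = 0.000361
  b term: (1×0.0720)² = 0.00518
Total = 0.0110. Share from c = 0.00548/0.0110 = 0.497.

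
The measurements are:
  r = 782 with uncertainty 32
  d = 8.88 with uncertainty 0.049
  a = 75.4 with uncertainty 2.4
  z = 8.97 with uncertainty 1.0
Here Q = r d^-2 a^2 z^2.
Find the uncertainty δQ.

1.07e+06

Since Q is a product/quotient, work with relative uncertainties:
  (1·δr/r)² = (1×0.0409)² = 0.00167;  (-2·δd/d)² = (-2×0.00552)² = 0.000122;  (2·δa/a)² = (2×0.0318)² = 0.00405;  (2·δz/z)² = (2×0.111)² = 0.0497
δQ/Q = √(0.0556) = 0.236
Q = 4.54e+06, so δQ = 0.236 × 4.54e+06 = 1.07e+06.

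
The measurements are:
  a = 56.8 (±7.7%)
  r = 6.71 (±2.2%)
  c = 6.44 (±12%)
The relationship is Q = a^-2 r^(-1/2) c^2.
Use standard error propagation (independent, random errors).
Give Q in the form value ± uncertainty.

Q is a product of powers, so relative uncertainties combine in quadrature:
  (-2·δa/a)² = (-2×0.0770)² = 0.0237;  (−½·δr/r)² = (-0.5×0.0220)² = 0.000121;  (2·δc/c)² = (2×0.120)² = 0.0576
δQ/Q = √(0.0814) = 0.285
Q = 0.00496, so δQ = 0.285 × 0.00496 = 0.00142.

0.00496 ± 0.00142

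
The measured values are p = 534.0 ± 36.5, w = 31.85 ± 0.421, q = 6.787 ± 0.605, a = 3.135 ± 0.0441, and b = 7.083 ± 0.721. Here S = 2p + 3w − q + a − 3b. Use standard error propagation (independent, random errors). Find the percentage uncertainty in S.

6.42%

Sums and differences: (δS)² = Σ (cᵢ δxᵢ)².
  (2·δp)² = 5330;  (3·δw)² = 1.60;  (δq)² = 0.366;  (δa)² = 0.00194;  (3·δb)² = 4.68
δS = √(5340) = 73.0
S = 1139, so δS/S = 73.0/1139 = 0.0642.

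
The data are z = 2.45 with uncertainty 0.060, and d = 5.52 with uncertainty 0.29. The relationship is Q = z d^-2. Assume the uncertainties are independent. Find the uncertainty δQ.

0.00867

Each factor contributes (exponent × relative error)² to (δQ/Q)²:
  (1·δz/z)² = (1×0.0245)² = 0.000600;  (-2·δd/d)² = (-2×0.0525)² = 0.0110
δQ/Q = √(0.0116) = 0.108
Q = 0.0804, so δQ = 0.108 × 0.0804 = 0.00867.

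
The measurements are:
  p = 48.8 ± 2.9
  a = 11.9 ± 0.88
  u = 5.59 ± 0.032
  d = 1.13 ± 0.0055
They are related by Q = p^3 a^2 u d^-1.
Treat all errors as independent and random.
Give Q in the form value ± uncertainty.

For a monomial Q ∝ p^3, a^2, u, d^-1, fractional errors add in quadrature:
  (3·δp/p)² = (3×0.0594)² = 0.0318;  (2·δa/a)² = (2×0.0739)² = 0.0219;  (1·δu/u)² = (1×0.00572)² = 3.28e-05;  (-1·δd/d)² = (-1×0.00487)² = 2.37e-05
δQ/Q = √(0.0537) = 0.232
Q = 8.14e+07, so δQ = 0.232 × 8.14e+07 = 1.89e+07.

(8.14 ± 1.89) × 10^7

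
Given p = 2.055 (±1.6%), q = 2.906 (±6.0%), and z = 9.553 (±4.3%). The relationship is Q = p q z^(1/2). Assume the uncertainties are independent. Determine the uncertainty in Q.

Products/powers → add relative errors in quadrature, weighted by exponent:
  (1·δp/p)² = (1×0.0160)² = 0.000256;  (1·δq/q)² = (1×0.0600)² = 0.00360;  (½·δz/z)² = (0.5×0.0430)² = 0.000462
δQ/Q = √(0.00432) = 0.0657
Q = 18.46, so δQ = 0.0657 × 18.46 = 1.21.

1.21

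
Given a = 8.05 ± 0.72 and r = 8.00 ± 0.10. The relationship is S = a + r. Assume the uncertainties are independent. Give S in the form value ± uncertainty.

Each term contributes (cᵢ δxᵢ)² to (δS)²:
  (δa)² = 0.518;  (δr)² = 0.0100
δS = √(0.528) = 0.727
S = 16.1.

16.1 ± 0.727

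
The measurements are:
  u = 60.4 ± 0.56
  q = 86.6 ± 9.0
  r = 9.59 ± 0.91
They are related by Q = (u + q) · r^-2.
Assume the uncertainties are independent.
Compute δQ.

Let w = u + q = 147. δw = √(δu² + δq²) = √(0.314 + 81.0) = 9.02, so δw/w = 0.0613.
Q is then a monomial in w, r:
δQ/Q = √((δw/w)² + (-2·δr/r)²) = √(0.00376 + 0.0360) = 0.199
Q = 1.60, so δQ = 0.199 × 1.60 = 0.319.

0.319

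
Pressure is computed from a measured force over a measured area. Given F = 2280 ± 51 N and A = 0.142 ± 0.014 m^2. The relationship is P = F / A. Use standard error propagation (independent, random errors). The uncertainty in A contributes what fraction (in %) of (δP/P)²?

95.1%

(δP/P)² = (1·δF/F)² + (-1·δA/A)²
  F term: (1×0.0224)² = 0.000500
  A term: (-1×0.0986)² = 0.00972
Total = 0.0102. Share from A = 0.00972/0.0102 = 0.951.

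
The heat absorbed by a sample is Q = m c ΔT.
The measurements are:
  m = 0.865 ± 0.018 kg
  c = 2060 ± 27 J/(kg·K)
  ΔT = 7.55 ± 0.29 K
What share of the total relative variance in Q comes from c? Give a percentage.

(δQ/Q)² = (1·δm/m)² + (1·δc/c)² + (1·δΔT/ΔT)²
  m term: (1×0.0208)² = 0.000433
  c term: (1×0.0131)² = 0.000172
  ΔT term: (1×0.0384)² = 0.00148
Total = 0.00208. Share from c = 0.000172/0.00208 = 0.0826.

8.26%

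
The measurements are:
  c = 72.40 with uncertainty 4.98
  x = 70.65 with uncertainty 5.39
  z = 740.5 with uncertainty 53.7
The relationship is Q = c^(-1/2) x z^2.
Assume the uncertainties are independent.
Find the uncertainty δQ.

Relative error in a monomial: (δQ/Q)² = Σ (nᵢ · δxᵢ/xᵢ)².
  (−½·δc/c)² = (-0.5×0.0688)² = 0.00118;  (1·δx/x)² = (1×0.0763)² = 0.00582;  (2·δz/z)² = (2×0.0725)² = 0.0210
δQ/Q = √(0.0280) = 0.167
Q = 4.553e+06, so δQ = 0.167 × 4.553e+06 = 7.62e+05.

7.62e+05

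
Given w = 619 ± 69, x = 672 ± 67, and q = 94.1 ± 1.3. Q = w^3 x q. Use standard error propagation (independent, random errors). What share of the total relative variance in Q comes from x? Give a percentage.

8.15%

(δQ/Q)² = (3·δw/w)² + (1·δx/x)² + (1·δq/q)²
  w term: (3×0.111)² = 0.112
  x term: (1×0.0997)² = 0.00994
  q term: (1×0.0138)² = 0.000191
Total = 0.122. Share from x = 0.00994/0.122 = 0.0815.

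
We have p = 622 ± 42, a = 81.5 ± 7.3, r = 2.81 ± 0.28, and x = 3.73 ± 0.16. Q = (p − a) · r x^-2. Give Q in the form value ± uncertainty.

109 ± 16.7

Let u = p − a = 540. δu = √(δp² + δa²) = √(1760 + 53.3) = 42.6, so δu/u = 0.0789.
Q is then a monomial in u, r, x:
δQ/Q = √((δu/u)² + (1·δr/r)² + (-2·δx/x)²) = √(0.00622 + 0.00993 + 0.00736) = 0.153
Q = 109, so δQ = 0.153 × 109 = 16.7.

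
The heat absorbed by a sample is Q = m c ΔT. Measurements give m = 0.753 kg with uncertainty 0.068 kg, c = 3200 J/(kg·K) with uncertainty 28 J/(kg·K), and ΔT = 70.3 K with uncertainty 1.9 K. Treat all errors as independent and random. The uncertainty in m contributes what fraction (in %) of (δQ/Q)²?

91.0%

(δQ/Q)² = (1·δm/m)² + (1·δc/c)² + (1·δΔT/ΔT)²
  m term: (1×0.0903)² = 0.00816
  c term: (1×0.00875)² = 7.66e-05
  ΔT term: (1×0.0270)² = 0.000730
Total = 0.00896. Share from m = 0.00816/0.00896 = 0.910.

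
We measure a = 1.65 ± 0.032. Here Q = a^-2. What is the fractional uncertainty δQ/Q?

0.0388

Since Q is a product/quotient, work with relative uncertainties:
  (-2·δa/a)² = (-2×0.0194)² = 0.00150
δQ/Q = √(0.00150) = 0.0388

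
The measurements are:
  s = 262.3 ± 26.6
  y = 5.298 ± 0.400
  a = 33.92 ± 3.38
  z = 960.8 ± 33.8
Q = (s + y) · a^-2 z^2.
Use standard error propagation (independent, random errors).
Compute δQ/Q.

Let u = s + y = 267.6. δu = √(δs² + δy²) = √(708 + 0.160) = 26.6, so δu/u = 0.0994.
Q is then a monomial in u, a, z:
δQ/Q = √((δu/u)² + (-2·δa/a)² + (2·δz/z)²) = √(0.00988 + 0.0397 + 0.00495) = 0.234

0.234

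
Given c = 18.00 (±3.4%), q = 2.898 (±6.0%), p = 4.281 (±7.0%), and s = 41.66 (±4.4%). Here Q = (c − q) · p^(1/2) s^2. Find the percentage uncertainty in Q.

10.4%

Let u = c − q = 15.10. δu = √(δc² + δq²) = √(0.375 + 0.0302) = 0.636, so δu/u = 0.0421.
Q is then a monomial in u, p, s:
δQ/Q = √((δu/u)² + (½·δp/p)² + (2·δs/s)²) = √(0.00177 + 0.00123 + 0.00774) = 0.104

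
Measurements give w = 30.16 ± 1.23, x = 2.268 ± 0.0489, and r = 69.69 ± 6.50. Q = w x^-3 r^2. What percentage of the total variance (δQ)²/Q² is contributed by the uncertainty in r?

85.6%

(δQ/Q)² = (1·δw/w)² + (-3·δx/x)² + (2·δr/r)²
  w term: (1×0.0408)² = 0.00166
  x term: (-3×0.0216)² = 0.00418
  r term: (2×0.0933)² = 0.0348
Total = 0.0406. Share from r = 0.0348/0.0406 = 0.856.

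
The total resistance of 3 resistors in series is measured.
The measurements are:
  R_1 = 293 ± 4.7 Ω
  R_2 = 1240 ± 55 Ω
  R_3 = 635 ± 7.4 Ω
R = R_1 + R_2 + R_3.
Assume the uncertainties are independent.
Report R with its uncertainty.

Each term contributes (cᵢ δxᵢ)² to (δR)²:
  (δR_1)² = 22.1;  (δR_2)² = 3020;  (δR_3)² = 54.8
δR = √(3100) = 55.7 Ω
R = 2170 Ω.

2170 ± 55.7 Ω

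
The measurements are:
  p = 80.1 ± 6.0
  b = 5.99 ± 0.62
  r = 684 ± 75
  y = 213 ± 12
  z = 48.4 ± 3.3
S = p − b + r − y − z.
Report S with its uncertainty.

For a sum/difference, combine absolute errors in quadrature:
  (δp)² = 36.0;  (δb)² = 0.384;  (δr)² = 5620;  (δy)² = 144;  (δz)² = 10.9
δS = √(5820) = 76.3
S = 497.

497 ± 76.3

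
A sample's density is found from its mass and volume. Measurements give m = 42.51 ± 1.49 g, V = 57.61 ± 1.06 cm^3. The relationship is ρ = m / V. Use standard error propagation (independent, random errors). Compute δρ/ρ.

0.0396

ρ is a product of powers, so relative uncertainties combine in quadrature:
  (1·δm/m)² = (1×0.0351)² = 0.00123;  (-1·δV/V)² = (-1×0.0184)² = 0.000339
δρ/ρ = √(0.00157) = 0.0396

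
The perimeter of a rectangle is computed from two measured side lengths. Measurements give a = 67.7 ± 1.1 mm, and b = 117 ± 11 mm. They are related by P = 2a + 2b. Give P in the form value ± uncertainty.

369 ± 22.1 mm

P is a linear combination, so absolute uncertainties add in quadrature:
  (2·δa)² = 4.84;  (2·δb)² = 484
δP = √(489) = 22.1 mm
P = 369 mm.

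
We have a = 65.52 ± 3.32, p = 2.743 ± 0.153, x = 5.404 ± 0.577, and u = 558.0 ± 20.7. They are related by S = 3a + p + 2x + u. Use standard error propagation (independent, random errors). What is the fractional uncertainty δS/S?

0.0299

Each term contributes (cᵢ δxᵢ)² to (δS)²:
  (3·δa)² = 99.2;  (δp)² = 0.0234;  (2·δx)² = 1.33;  (δu)² = 428
δS = √(529) = 23.0
S = 768.1, so δS/S = 23.0/768.1 = 0.0299.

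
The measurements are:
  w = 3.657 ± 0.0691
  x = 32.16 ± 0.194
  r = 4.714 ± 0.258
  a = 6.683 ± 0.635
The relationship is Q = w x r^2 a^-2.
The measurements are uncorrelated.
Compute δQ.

12.9

Each factor contributes (exponent × relative error)² to (δQ/Q)²:
  (1·δw/w)² = (1×0.0189)² = 0.000357;  (1·δx/x)² = (1×0.00603)² = 3.64e-05;  (2·δr/r)² = (2×0.0547)² = 0.0120;  (-2·δa/a)² = (-2×0.0950)² = 0.0361
δQ/Q = √(0.0485) = 0.220
Q = 58.52, so δQ = 0.220 × 58.52 = 12.9.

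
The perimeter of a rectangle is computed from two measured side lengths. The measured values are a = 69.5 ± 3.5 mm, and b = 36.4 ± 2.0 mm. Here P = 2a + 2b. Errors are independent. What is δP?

P is a linear combination, so absolute uncertainties add in quadrature:
  (2·δa)² = 49.0;  (2·δb)² = 16.0
δP = √(65.0) = 8.06 mm

8.06 mm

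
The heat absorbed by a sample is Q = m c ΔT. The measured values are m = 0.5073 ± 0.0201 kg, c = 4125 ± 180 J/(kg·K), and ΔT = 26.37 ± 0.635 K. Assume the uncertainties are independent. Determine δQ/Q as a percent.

6.37%

Each factor contributes (exponent × relative error)² to (δQ/Q)²:
  (1·δm/m)² = (1×0.0396)² = 0.00157;  (1·δc/c)² = (1×0.0436)² = 0.00190;  (1·δΔT/ΔT)² = (1×0.0241)² = 0.000580
δQ/Q = √(0.00405) = 0.0637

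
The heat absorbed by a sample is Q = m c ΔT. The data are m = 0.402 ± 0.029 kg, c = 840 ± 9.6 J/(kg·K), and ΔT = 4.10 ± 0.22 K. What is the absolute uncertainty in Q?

Relative error in a monomial: (δQ/Q)² = Σ (nᵢ · δxᵢ/xᵢ)².
  (1·δm/m)² = (1×0.0721)² = 0.00520;  (1·δc/c)² = (1×0.0114)² = 0.000131;  (1·δΔT/ΔT)² = (1×0.0537)² = 0.00288
δQ/Q = √(0.00821) = 0.0906
Q = 1380 J, so δQ = 0.0906 × 1380 = 125 J.

125 J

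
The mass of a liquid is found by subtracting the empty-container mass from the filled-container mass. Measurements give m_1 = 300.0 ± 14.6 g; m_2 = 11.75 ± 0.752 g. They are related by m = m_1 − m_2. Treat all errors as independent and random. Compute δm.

14.6 g

Sums and differences: (δm)² = Σ (cᵢ δxᵢ)².
  (δm_1)² = 213;  (δm_2)² = 0.566
δm = √(214) = 14.6 g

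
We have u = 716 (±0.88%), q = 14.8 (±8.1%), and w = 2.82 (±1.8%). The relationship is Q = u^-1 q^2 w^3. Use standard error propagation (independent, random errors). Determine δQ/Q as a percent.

Q is a product of powers, so relative uncertainties combine in quadrature:
  (-1·δu/u)² = (-1×0.00880)² = 7.74e-05;  (2·δq/q)² = (2×0.0810)² = 0.0262;  (3·δw/w)² = (3×0.0180)² = 0.00292
δQ/Q = √(0.0292) = 0.171

17.1%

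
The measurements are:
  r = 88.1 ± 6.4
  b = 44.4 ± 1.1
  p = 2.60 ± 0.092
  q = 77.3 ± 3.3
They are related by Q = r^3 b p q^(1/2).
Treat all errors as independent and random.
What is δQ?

Each factor contributes (exponent × relative error)² to (δQ/Q)²:
  (3·δr/r)² = (3×0.0726)² = 0.0475;  (1·δb/b)² = (1×0.0248)² = 0.000614;  (1·δp/p)² = (1×0.0354)² = 0.00125;  (½·δq/q)² = (0.5×0.0427)² = 0.000456
δQ/Q = √(0.0498) = 0.223
Q = 6.94e+08, so δQ = 0.223 × 6.94e+08 = 1.55e+08.

1.55e+08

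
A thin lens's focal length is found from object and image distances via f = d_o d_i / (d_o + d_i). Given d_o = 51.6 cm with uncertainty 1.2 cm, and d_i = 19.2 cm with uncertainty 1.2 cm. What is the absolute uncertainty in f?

∂f/∂d_o = (d_i/(d_o+d_i))² = 0.0735;  ∂f/∂d_i = (d_o/(d_o+d_i))² = 0.531
δf = √((∂f/∂d_o · δd_o)² + (∂f/∂d_i · δd_i)²) = √(0.00779 + 0.406) = 0.643 cm

0.643 cm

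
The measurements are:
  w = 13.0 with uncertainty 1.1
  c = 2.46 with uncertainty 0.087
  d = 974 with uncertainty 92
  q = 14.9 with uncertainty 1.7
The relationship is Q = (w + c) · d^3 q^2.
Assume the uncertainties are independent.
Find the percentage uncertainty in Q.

Let u = w + c = 15.5. δu = √(δw² + δc²) = √(1.21 + 0.00757) = 1.10, so δu/u = 0.0714.
Q is then a monomial in u, d, q:
δQ/Q = √((δu/u)² + (3·δd/d)² + (2·δq/q)²) = √(0.00509 + 0.0803 + 0.0521) = 0.371

37.1%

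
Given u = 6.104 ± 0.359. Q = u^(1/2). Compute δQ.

0.0727

Q ∝ u^(1/2), so δQ/Q = |½| · δu/u = 0.5 × 0.0588 = 0.0294.
Q = 2.471, so δQ = 0.0294 × 2.471 = 0.0727.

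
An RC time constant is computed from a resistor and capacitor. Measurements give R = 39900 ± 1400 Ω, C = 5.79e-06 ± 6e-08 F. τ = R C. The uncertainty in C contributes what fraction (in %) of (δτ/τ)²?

(δτ/τ)² = (1·δR/R)² + (1·δC/C)²
  R term: (1×0.0351)² = 0.00123
  C term: (1×0.0104)² = 0.000107
Total = 0.00134. Share from C = 0.000107/0.00134 = 0.0802.

8.02%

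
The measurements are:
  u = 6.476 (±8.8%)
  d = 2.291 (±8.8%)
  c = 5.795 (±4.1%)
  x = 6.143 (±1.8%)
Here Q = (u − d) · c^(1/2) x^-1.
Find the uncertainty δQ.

0.241

Let w = u − d = 4.185. δw = √(δu² + δd²) = √(0.325 + 0.0406) = 0.604, so δw/w = 0.144.
Q is then a monomial in w, c, x:
δQ/Q = √((δw/w)² + (½·δc/c)² + (-1·δx/x)²) = √(0.0209 + 0.000420 + 0.000324) = 0.147
Q = 1.640, so δQ = 0.147 × 1.640 = 0.241.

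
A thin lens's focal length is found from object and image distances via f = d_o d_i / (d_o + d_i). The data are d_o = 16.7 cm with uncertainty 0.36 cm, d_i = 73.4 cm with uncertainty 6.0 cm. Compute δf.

0.316 cm

∂f/∂d_o = (d_i/(d_o+d_i))² = 0.664;  ∂f/∂d_i = (d_o/(d_o+d_i))² = 0.0344
δf = √((∂f/∂d_o · δd_o)² + (∂f/∂d_i · δd_i)²) = √(0.0571 + 0.0425) = 0.316 cm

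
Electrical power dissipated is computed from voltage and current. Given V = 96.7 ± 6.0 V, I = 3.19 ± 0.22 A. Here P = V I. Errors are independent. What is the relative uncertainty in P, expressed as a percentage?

Each factor contributes (exponent × relative error)² to (δP/P)²:
  (1·δV/V)² = (1×0.0620)² = 0.00385;  (1·δI/I)² = (1×0.0690)² = 0.00476
δP/P = √(0.00861) = 0.0928

9.28%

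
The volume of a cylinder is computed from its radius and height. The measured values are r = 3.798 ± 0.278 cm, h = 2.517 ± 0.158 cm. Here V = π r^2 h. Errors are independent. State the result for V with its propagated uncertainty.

Products/powers → add relative errors in quadrature, weighted by exponent:
  (2·δr/r)² = (2×0.0732)² = 0.0214;  (1·δh/h)² = (1×0.0628)² = 0.00394
δV/V = √(0.0254) = 0.159
V = 114.1 cm^3, so δV = 0.159 × 114.1 = 18.2 cm^3.

114.1 ± 18.2 cm^3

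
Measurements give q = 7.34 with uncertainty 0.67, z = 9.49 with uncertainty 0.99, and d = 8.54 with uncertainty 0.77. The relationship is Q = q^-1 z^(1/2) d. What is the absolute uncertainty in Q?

0.496

Products/powers → add relative errors in quadrature, weighted by exponent:
  (-1·δq/q)² = (-1×0.0913)² = 0.00833;  (½·δz/z)² = (0.5×0.104)² = 0.00272;  (1·δd/d)² = (1×0.0902)² = 0.00813
δQ/Q = √(0.0192) = 0.139
Q = 3.58, so δQ = 0.139 × 3.58 = 0.496.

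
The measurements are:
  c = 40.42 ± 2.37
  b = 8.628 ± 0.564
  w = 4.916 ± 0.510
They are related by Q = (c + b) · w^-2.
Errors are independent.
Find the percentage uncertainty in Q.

21.3%

Let u = c + b = 49.05. δu = √(δc² + δb²) = √(5.62 + 0.318) = 2.44, so δu/u = 0.0497.
Q is then a monomial in u, w:
δQ/Q = √((δu/u)² + (-2·δw/w)²) = √(0.00247 + 0.0431) = 0.213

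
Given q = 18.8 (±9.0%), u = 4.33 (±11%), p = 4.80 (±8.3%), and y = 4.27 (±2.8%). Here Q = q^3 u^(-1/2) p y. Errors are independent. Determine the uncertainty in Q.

Each factor contributes (exponent × relative error)² to (δQ/Q)²:
  (3·δq/q)² = (3×0.0900)² = 0.0729;  (−½·δu/u)² = (-0.5×0.110)² = 0.00302;  (1·δp/p)² = (1×0.0830)² = 0.00689;  (1·δy/y)² = (1×0.0280)² = 0.000784
δQ/Q = √(0.0836) = 0.289
Q = 65400, so δQ = 0.289 × 65400 = 18900.

18900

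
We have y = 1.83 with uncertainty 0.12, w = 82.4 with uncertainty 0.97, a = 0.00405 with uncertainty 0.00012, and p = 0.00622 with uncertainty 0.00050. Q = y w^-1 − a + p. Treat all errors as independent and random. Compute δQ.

0.00157

Let h = y·w^-1 = 0.0222. δh/h = √((1·δy/y)² + (-1·δw/w)²) = √(0.00430 + 0.000139) = 0.0666, so δh = 0.00148.
Q = h − a + p: δQ = √(δh² + δa² + δp²) = √(2.19e-06 + 1.44e-08 + 2.5e-07) = 0.00157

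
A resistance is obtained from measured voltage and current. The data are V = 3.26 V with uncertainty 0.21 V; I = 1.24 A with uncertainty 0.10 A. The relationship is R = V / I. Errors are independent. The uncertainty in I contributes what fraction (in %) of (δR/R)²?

(δR/R)² = (1·δV/V)² + (-1·δI/I)²
  V term: (1×0.0644)² = 0.00415
  I term: (-1×0.0806)² = 0.00650
Total = 0.0107. Share from I = 0.00650/0.0107 = 0.610.

61.0%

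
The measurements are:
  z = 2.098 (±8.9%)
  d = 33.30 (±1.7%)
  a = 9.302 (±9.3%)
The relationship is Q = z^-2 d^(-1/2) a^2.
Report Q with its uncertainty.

3.407 ± 0.878

For a monomial Q ∝ z^-2, d^(-1/2), a^2, fractional errors add in quadrature:
  (-2·δz/z)² = (-2×0.0890)² = 0.0317;  (−½·δd/d)² = (-0.5×0.0170)² = 7.23e-05;  (2·δa/a)² = (2×0.0930)² = 0.0346
δQ/Q = √(0.0664) = 0.258
Q = 3.407, so δQ = 0.258 × 3.407 = 0.878.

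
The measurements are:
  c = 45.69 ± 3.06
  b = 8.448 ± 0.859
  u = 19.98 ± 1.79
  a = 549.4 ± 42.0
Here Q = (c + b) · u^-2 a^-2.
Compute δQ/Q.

Let w = c + b = 54.14. δw = √(δc² + δb²) = √(9.36 + 0.738) = 3.18, so δw/w = 0.0587.
Q is then a monomial in w, u, a:
δQ/Q = √((δw/w)² + (-2·δu/u)² + (-2·δa/a)²) = √(0.00345 + 0.0321 + 0.0234) = 0.243

0.243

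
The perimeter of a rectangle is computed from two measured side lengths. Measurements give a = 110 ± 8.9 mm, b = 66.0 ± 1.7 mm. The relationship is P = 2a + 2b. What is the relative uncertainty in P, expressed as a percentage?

5.15%

Sums and differences: (δP)² = Σ (cᵢ δxᵢ)².
  (2·δa)² = 317;  (2·δb)² = 11.6
δP = √(328) = 18.1 mm
P = 352 mm, so δP/P = 18.1/352 = 0.0515.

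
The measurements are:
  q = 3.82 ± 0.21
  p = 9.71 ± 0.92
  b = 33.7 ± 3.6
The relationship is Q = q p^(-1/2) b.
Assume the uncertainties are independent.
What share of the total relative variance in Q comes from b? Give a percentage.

(δQ/Q)² = (1·δq/q)² + (−½·δp/p)² + (1·δb/b)²
  q term: (1×0.0550)² = 0.00302
  p term: (-0.5×0.0947)² = 0.00224
  b term: (1×0.107)² = 0.0114
Total = 0.0167. Share from b = 0.0114/0.0167 = 0.684.

68.4%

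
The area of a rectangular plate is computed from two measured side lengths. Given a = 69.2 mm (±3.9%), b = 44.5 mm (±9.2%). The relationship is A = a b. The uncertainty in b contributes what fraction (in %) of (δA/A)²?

84.8%

(δA/A)² = (1·δa/a)² + (1·δb/b)²
  a term: (1×0.0390)² = 0.00152
  b term: (1×0.0920)² = 0.00846
Total = 0.00999. Share from b = 0.00846/0.00999 = 0.848.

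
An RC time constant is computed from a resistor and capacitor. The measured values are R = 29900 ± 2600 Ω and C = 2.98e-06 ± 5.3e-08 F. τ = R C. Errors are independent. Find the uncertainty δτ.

Products/powers → add relative errors in quadrature, weighted by exponent:
  (1·δR/R)² = (1×0.0870)² = 0.00756;  (1·δC/C)² = (1×0.0178)² = 0.000316
δτ/τ = √(0.00788) = 0.0888
τ = 0.0891 s, so δτ = 0.0888 × 0.0891 = 0.00791 s.

0.00791 s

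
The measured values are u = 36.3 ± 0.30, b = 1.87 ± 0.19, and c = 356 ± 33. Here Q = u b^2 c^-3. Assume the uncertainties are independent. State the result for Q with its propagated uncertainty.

(2.81 ± 0.969) × 10^-6

Each factor contributes (exponent × relative error)² to (δQ/Q)²:
  (1·δu/u)² = (1×0.00826)² = 6.83e-05;  (2·δb/b)² = (2×0.102)² = 0.0413;  (-3·δc/c)² = (-3×0.0927)² = 0.0773
δQ/Q = √(0.119) = 0.345
Q = 2.81e-06, so δQ = 0.345 × 2.81e-06 = 9.69e-07.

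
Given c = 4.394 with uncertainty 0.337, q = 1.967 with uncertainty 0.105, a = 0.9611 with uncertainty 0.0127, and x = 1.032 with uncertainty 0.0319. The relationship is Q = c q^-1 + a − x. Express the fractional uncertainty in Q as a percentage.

9.78%

Let p = c·q^-1 = 2.234. δp/p = √((1·δc/c)² + (-1·δq/q)²) = √(0.00588 + 0.00285) = 0.0934, so δp = 0.209.
Q = p + a − x: δQ = √(δp² + δa² + δx²) = √(0.0436 + 0.000161 + 0.00102) = 0.212
Q = 2.163, so δQ/Q = 0.212/2.163 = 0.0978.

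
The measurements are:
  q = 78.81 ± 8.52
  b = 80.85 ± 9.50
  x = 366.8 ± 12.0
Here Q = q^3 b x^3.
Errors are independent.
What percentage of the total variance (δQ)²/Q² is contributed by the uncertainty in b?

10.7%

(δQ/Q)² = (3·δq/q)² + (1·δb/b)² + (3·δx/x)²
  q term: (3×0.108)² = 0.105
  b term: (1×0.118)² = 0.0138
  x term: (3×0.0327)² = 0.00963
Total = 0.129. Share from b = 0.0138/0.129 = 0.107.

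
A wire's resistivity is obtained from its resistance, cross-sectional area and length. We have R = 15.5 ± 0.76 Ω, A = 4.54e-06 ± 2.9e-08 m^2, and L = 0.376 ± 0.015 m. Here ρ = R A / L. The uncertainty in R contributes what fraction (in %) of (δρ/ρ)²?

59.6%

(δρ/ρ)² = (1·δR/R)² + (1·δA/A)² + (-1·δL/L)²
  R term: (1×0.0490)² = 0.00240
  A term: (1×0.00639)² = 4.08e-05
  L term: (-1×0.0399)² = 0.00159
Total = 0.00404. Share from R = 0.00240/0.00404 = 0.596.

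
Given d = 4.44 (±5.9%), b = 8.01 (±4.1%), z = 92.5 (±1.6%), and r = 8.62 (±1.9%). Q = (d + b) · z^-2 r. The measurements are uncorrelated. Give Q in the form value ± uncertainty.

0.0125 ± 0.000630

Let u = d + b = 12.4. δu = √(δd² + δb²) = √(0.0686 + 0.108) = 0.420, so δu/u = 0.0337.
Q is then a monomial in u, z, r:
δQ/Q = √((δu/u)² + (-2·δz/z)² + (1·δr/r)²) = √(0.00114 + 0.00102 + 0.000361) = 0.0502
Q = 0.0125, so δQ = 0.0502 × 0.0125 = 0.000630.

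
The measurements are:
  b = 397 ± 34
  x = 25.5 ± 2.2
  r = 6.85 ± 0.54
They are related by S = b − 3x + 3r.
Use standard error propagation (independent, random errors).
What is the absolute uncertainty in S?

34.7

Absolute uncertainties add in quadrature for a linear combination:
  (δb)² = 1160;  (3·δx)² = 43.6;  (3·δr)² = 2.62
δS = √(1200) = 34.7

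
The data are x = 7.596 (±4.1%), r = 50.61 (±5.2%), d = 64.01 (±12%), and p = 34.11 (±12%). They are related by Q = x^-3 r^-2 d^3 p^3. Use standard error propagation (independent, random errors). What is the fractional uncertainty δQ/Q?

Products/powers → add relative errors in quadrature, weighted by exponent:
  (-3·δx/x)² = (-3×0.0410)² = 0.0151;  (-2·δr/r)² = (-2×0.0520)² = 0.0108;  (3·δd/d)² = (3×0.120)² = 0.130;  (3·δp/p)² = (3×0.120)² = 0.130
δQ/Q = √(0.285) = 0.534

0.534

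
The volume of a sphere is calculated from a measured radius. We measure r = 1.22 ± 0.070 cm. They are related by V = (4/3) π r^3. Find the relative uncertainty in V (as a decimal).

0.172

Products/powers → add relative errors in quadrature, weighted by exponent:
  (3·δr/r)² = (3×0.0574)² = 0.0296
δV/V = √(0.0296) = 0.172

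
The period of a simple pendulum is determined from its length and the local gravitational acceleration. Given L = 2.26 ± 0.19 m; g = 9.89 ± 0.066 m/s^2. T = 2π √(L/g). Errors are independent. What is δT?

Relative error in a monomial: (δT/T)² = Σ (nᵢ · δxᵢ/xᵢ)².
  (½·δL/L)² = (0.5×0.0841)² = 0.00177;  (−½·δg/g)² = (-0.5×0.00667)² = 1.11e-05
δT/T = √(0.00178) = 0.0422
T = 3.00 s, so δT = 0.0422 × 3.00 = 0.127 s.

0.127 s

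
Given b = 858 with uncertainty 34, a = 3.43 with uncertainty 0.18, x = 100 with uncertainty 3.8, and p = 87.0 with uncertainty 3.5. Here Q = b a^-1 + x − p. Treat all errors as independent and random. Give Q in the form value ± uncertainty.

Let w = b·a^-1 = 250. δw/w = √((1·δb/b)² + (-1·δa/a)²) = √(0.00157 + 0.00275) = 0.0658, so δw = 16.4.
Q = w + x − p: δQ = √(δw² + δx² + δp²) = √(271 + 14.4 + 12.2) = 17.2
Q = 263.

263 ± 17.2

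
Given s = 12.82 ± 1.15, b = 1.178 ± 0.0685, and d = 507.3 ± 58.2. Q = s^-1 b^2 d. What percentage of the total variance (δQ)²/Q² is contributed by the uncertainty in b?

(δQ/Q)² = (-1·δs/s)² + (2·δb/b)² + (1·δd/d)²
  s term: (-1×0.0897)² = 0.00805
  b term: (2×0.0581)² = 0.0135
  d term: (1×0.115)² = 0.0132
Total = 0.0347. Share from b = 0.0135/0.0347 = 0.389.

38.9%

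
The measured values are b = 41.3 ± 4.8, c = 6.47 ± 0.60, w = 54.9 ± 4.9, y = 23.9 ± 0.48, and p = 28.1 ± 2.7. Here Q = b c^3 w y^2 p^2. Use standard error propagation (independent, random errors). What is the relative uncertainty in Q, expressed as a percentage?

Relative error in a monomial: (δQ/Q)² = Σ (nᵢ · δxᵢ/xᵢ)².
  (1·δb/b)² = (1×0.116)² = 0.0135;  (3·δc/c)² = (3×0.0927)² = 0.0774;  (1·δw/w)² = (1×0.0893)² = 0.00797;  (2·δy/y)² = (2×0.0201)² = 0.00161;  (2·δp/p)² = (2×0.0961)² = 0.0369
δQ/Q = √(0.137) = 0.371

37.1%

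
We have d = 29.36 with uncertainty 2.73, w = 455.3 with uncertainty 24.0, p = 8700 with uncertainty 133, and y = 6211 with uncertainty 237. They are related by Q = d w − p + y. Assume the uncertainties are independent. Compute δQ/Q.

0.134

Let h = d·w = 13370. δh/h = √((1·δd/d)² + (1·δw/w)²) = √(0.00865 + 0.00278) = 0.107, so δh = 1430.
Q = h − p + y: δQ = √(δh² + δp² + δy²) = √(2.04e+06 + 17700 + 56200) = 1450
Q = 10880, so δQ/Q = 1450/10880 = 0.134.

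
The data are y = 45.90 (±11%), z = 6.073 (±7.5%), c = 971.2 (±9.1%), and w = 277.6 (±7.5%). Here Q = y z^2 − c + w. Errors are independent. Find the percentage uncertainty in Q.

32.8%

Let p = y·z^2 = 1693. δp/p = √((1·δy/y)² + (2·δz/z)²) = √(0.0121 + 0.0225) = 0.186, so δp = 315.
Q = p − c + w: δQ = √(δp² + δc² + δw²) = √(99200 + 7810 + 433) = 328
Q = 999.3, so δQ/Q = 328/999.3 = 0.328.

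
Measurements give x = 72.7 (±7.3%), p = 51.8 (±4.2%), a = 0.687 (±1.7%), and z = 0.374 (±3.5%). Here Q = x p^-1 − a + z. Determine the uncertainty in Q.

Let w = x·p^-1 = 1.40. δw/w = √((1·δx/x)² + (-1·δp/p)²) = √(0.00533 + 0.00176) = 0.0842, so δw = 0.118.
Q = w − a + z: δQ = √(δw² + δa² + δz²) = √(0.0140 + 0.000136 + 0.000171) = 0.119

0.119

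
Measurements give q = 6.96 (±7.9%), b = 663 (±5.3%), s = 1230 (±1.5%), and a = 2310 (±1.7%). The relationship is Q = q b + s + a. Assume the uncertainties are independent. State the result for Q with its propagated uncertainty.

8150 ± 441

Let p = q·b = 4610. δp/p = √((1·δq/q)² + (1·δb/b)²) = √(0.00624 + 0.00281) = 0.0951, so δp = 439.
Q = p + s + a: δQ = √(δp² + δs² + δa²) = √(1.93e+05 + 340 + 1540) = 441
Q = 8150.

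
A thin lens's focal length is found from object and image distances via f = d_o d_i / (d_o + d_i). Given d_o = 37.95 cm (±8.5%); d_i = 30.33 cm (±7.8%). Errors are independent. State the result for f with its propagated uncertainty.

16.86 ± 0.969 cm

∂f/∂d_o = (d_i/(d_o+d_i))² = 0.197;  ∂f/∂d_i = (d_o/(d_o+d_i))² = 0.309
δf = √((∂f/∂d_o · δd_o)² + (∂f/∂d_i · δd_i)²) = √(0.405 + 0.534) = 0.969 cm
f = 16.86 cm.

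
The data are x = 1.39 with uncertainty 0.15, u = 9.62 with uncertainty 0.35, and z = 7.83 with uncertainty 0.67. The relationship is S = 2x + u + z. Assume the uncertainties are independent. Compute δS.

0.813

Sums and differences: (δS)² = Σ (cᵢ δxᵢ)².
  (2·δx)² = 0.0900;  (δu)² = 0.122;  (δz)² = 0.449
δS = √(0.661) = 0.813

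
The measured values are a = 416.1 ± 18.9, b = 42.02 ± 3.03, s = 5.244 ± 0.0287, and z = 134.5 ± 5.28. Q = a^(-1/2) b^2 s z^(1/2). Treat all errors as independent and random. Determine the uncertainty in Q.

Relative error in a monomial: (δQ/Q)² = Σ (nᵢ · δxᵢ/xᵢ)².
  (−½·δa/a)² = (-0.5×0.0454)² = 0.000516;  (2·δb/b)² = (2×0.0721)² = 0.0208;  (1·δs/s)² = (1×0.00547)² = 3e-05;  (½·δz/z)² = (0.5×0.0393)² = 0.000385
δQ/Q = √(0.0217) = 0.147
Q = 5264, so δQ = 0.147 × 5264 = 776.

776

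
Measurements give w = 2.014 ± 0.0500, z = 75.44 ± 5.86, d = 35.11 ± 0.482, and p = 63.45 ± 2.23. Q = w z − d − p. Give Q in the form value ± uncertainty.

53.38 ± 12.6

Let h = w·z = 151.9. δh/h = √((1·δw/w)² + (1·δz/z)²) = √(0.000616 + 0.00603) = 0.0815, so δh = 12.4.
Q = h − d − p: δQ = √(δh² + δd² + δp²) = √(154 + 0.232 + 4.97) = 12.6
Q = 53.38.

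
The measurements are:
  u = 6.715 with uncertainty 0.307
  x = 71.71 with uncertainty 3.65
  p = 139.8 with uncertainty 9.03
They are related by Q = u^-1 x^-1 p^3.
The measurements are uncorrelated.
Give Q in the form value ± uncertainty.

Each factor contributes (exponent × relative error)² to (δQ/Q)²:
  (-1·δu/u)² = (-1×0.0457)² = 0.00209;  (-1·δx/x)² = (-1×0.0509)² = 0.00259;  (3·δp/p)² = (3×0.0646)² = 0.0375
δQ/Q = √(0.0422) = 0.206
Q = 5674, so δQ = 0.206 × 5674 = 1170.

5674 ± 1170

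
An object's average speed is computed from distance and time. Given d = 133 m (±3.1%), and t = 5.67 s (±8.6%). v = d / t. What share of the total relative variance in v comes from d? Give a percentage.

(δv/v)² = (1·δd/d)² + (-1·δt/t)²
  d term: (1×0.0310)² = 0.000961
  t term: (-1×0.0860)² = 0.00740
Total = 0.00836. Share from d = 0.000961/0.00836 = 0.115.

11.5%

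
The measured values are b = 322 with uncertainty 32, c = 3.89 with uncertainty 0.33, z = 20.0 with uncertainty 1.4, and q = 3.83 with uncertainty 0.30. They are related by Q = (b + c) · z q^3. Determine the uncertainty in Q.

96700

Let u = b + c = 326. δu = √(δb² + δc²) = √(1020 + 0.109) = 32.0, so δu/u = 0.0982.
Q is then a monomial in u, z, q:
δQ/Q = √((δu/u)² + (1·δz/z)² + (3·δq/q)²) = √(0.00964 + 0.00490 + 0.0552) = 0.264
Q = 3.66e+05, so δQ = 0.264 × 3.66e+05 = 96700.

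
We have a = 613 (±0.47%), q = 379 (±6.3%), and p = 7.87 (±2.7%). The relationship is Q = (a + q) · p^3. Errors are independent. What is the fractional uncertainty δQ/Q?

Let u = a + q = 992. δu = √(δa² + δq²) = √(8.30 + 570) = 24.1, so δu/u = 0.0242.
Q is then a monomial in u, p:
δQ/Q = √((δu/u)² + (3·δp/p)²) = √(0.000588 + 0.00656) = 0.0846

0.0846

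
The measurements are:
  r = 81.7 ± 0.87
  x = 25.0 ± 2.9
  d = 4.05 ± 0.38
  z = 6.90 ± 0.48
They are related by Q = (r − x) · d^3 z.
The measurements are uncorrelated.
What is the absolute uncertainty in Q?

Let u = r − x = 56.7. δu = √(δr² + δx²) = √(0.757 + 8.41) = 3.03, so δu/u = 0.0534.
Q is then a monomial in u, d, z:
δQ/Q = √((δu/u)² + (3·δd/d)² + (1·δz/z)²) = √(0.00285 + 0.0792 + 0.00484) = 0.295
Q = 26000, so δQ = 0.295 × 26000 = 7660.

7660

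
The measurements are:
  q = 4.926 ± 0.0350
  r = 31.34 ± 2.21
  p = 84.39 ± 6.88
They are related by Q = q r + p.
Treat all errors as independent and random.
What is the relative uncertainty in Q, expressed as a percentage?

5.41%

Let w = q·r = 154.4. δw/w = √((1·δq/q)² + (1·δr/r)²) = √(5.05e-05 + 0.00497) = 0.0709, so δw = 10.9.
Q = w + p: δQ = √(δw² + δp²) = √(120 + 47.3) = 12.9
Q = 238.8, so δQ/Q = 12.9/238.8 = 0.0541.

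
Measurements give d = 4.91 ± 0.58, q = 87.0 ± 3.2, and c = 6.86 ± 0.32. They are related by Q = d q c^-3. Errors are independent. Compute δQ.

Each factor contributes (exponent × relative error)² to (δQ/Q)²:
  (1·δd/d)² = (1×0.118)² = 0.0140;  (1·δq/q)² = (1×0.0368)² = 0.00135;  (-3·δc/c)² = (-3×0.0466)² = 0.0196
δQ/Q = √(0.0349) = 0.187
Q = 1.32, so δQ = 0.187 × 1.32 = 0.247.

0.247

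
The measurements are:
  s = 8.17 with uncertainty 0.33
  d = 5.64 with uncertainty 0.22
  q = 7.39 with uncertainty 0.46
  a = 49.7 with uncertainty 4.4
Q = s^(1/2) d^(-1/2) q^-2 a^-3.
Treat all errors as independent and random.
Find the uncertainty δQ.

5.29e-08

Since Q is a product/quotient, work with relative uncertainties:
  (½·δs/s)² = (0.5×0.0404)² = 0.000408;  (−½·δd/d)² = (-0.5×0.0390)² = 0.000380;  (-2·δq/q)² = (-2×0.0622)² = 0.0155;  (-3·δa/a)² = (-3×0.0885)² = 0.0705
δQ/Q = √(0.0868) = 0.295
Q = 1.8e-07, so δQ = 0.295 × 1.8e-07 = 5.29e-08.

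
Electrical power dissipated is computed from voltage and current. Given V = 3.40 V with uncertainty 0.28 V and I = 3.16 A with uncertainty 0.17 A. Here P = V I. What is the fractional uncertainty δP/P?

Relative error in a monomial: (δP/P)² = Σ (nᵢ · δxᵢ/xᵢ)².
  (1·δV/V)² = (1×0.0824)² = 0.00678;  (1·δI/I)² = (1×0.0538)² = 0.00289
δP/P = √(0.00968) = 0.0984

0.0984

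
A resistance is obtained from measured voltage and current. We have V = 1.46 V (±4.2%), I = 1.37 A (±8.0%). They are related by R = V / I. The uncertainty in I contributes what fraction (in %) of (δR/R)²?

(δR/R)² = (1·δV/V)² + (-1·δI/I)²
  V term: (1×0.0420)² = 0.00176
  I term: (-1×0.0800)² = 0.00640
Total = 0.00816. Share from I = 0.00640/0.00816 = 0.784.

78.4%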